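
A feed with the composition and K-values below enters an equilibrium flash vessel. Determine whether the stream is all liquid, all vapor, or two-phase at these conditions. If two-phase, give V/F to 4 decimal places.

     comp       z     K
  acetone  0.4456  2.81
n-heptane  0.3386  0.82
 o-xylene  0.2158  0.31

ΣzᵢKᵢ = 1.5967; Σzᵢ/Kᵢ = 1.2676.
Both exceed 1, so a two-phase solution exists.
Material balance + equilibrium reduce to Σ zᵢ(Kᵢ−1)/(1+ψ(Kᵢ−1)) = 0.
Iterate (Newton) starting at ψ = 0.5:
  ψ = 0.5000: g = 0.12907, g' = -0.6550 → ψ = 0.6971
Converged at ψ = 0.6971.

two-phase, V/F = 0.6971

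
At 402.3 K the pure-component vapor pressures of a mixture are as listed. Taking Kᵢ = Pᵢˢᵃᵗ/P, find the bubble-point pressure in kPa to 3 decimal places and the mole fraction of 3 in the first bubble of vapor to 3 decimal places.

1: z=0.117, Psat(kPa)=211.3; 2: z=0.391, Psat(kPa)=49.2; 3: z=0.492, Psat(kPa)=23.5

Pbub = 55.521 kPa, y_3 = 0.208

At the bubble point ψ → 0, so ΣzᵢKᵢ = 1 with Kᵢ = Pᵢˢᵃᵗ/P ⇒ P = ΣzᵢPᵢˢᵃᵗ.
P = 0.117·211.3 + 0.391·49.2 + 0.492·23.5 = 55.521 kPa
yᵢ = zᵢPᵢˢᵃᵗ/P ⇒ y_3 = 0.492·23.5/55.521 = 0.208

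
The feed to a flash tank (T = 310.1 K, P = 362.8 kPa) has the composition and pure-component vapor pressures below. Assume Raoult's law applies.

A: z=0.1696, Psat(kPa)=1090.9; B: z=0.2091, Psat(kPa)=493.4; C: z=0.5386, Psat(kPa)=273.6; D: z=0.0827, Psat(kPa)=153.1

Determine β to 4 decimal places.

Raoult's law: Kᵢ = Pᵢˢᵃᵗ/P = Pᵢˢᵃᵗ/362.8.
  K_A = 1090.9/362.8 = 3.006891, K_B = 493.4/362.8 = 1.359978, K_C = 273.6/362.8 = 0.754135, K_D = 153.1/362.8 = 0.421996
Let β = V/F and solve Σ zᵢ(Kᵢ−1)/(1+β(Kᵢ−1)) = 0.
g(0) = ΣzᵢKᵢ − 1 = 0.2354 and g(1) = 1 − Σzᵢ/Kᵢ = -0.1203, so a root lies in (0, 1).
Iterate (Newton) starting at β = 0.5:
  β = 0.5000: g = 0.01547, g' = -0.2866 → β = 0.5540
  β = 0.5540: g = 0.00032, g' = -0.2754 → β = 0.5551
Converged at β = 0.5551.

β = 0.5551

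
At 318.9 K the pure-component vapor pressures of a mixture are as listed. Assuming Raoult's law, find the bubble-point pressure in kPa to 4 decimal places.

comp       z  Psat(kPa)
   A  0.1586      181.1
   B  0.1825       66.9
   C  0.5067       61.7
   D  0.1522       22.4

Pbub = 75.6044 kPa

At the bubble point ψ → 0, so ΣzᵢKᵢ = 1 with Kᵢ = Pᵢˢᵃᵗ/P ⇒ P = ΣzᵢPᵢˢᵃᵗ.
P = 0.1586·181.1 + 0.1825·66.9 + 0.5067·61.7 + 0.1522·22.4 = 75.6044 kPa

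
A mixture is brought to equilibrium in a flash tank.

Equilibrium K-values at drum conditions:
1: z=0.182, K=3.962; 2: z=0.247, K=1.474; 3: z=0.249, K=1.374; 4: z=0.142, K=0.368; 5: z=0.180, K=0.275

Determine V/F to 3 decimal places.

Rachford–Rice: g(V/F) = Σ zᵢ(Kᵢ−1)/(1+V/F(Kᵢ−1)) = 0.
Feasibility: ΣzᵢKᵢ = 1.529, Σzᵢ/Kᵢ = 1.435 — both > 1, two phases present.
Iterate (Newton) starting at V/F = 0.5:
  V/F = 0.500: g = 0.0545, g' = -0.674 → V/F = 0.581
  V/F = 0.581: g = -0.0007, g' = -0.697 → V/F = 0.580
Converged at V/F = 0.580.

V/F = 0.580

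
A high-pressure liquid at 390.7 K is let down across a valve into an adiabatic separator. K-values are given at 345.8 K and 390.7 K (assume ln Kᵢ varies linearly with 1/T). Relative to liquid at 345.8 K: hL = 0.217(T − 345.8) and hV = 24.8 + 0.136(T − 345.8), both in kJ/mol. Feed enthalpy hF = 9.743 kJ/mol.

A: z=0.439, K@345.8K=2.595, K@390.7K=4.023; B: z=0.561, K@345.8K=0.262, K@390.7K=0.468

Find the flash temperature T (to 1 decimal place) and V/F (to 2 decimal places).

T = 354.8 K, V/F = 0.32

Adiabatic flash: solve Rachford–Rice at each trial T, then check hF = ψ·hV(T) + (1−ψ)·hL(T).
  T = 345.8 K: K = (2.595, 0.262), RR gives ψ = 0.243, H_out = 6.030 kJ/mol
  T = 390.7 K: K = (4.023, 0.468), RR gives ψ = 0.640, H_out = 23.279 kJ/mol
  T = 368.2 K: K = (3.273, 0.356), RR gives ψ = 0.435, H_out = 14.861 kJ/mol
  T = 357.0 K: K = (2.925, 0.307), RR gives ψ = 0.342, H_out = 10.602 kJ/mol
  T = 351.4 K: K = (2.758, 0.284), RR gives ψ = 0.294, H_out = 8.371 kJ/mol
  T = 354.2 K: K = (2.841, 0.295), RR gives ψ = 0.318, H_out = 9.498 kJ/mol
  T = 355.6 K: K = (2.883, 0.301), RR gives ψ = 0.330, H_out = 10.052 kJ/mol
Linear interpolation between T = 354.2 (H_out = 9.498) and T = 355.6 (H_out = 10.052) on hF = 9.743 gives T ≈ 354.8 K, at which ψ = 0.32.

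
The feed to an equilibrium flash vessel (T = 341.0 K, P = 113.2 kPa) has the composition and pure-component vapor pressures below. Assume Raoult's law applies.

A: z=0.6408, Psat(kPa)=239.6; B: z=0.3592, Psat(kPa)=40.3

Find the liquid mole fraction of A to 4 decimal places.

Raoult's law: Kᵢ = Pᵢˢᵃᵗ/P = Pᵢˢᵃᵗ/113.2.
  K_A = 239.6/113.2 = 2.116608, K_B = 40.3/113.2 = 0.356007
Newton–Raphson from ψ = 0.5:
  ψ = 0.5000: g = 0.11799, g' = -0.6531 → ψ = 0.6807
  ψ = 0.6807: g = -0.00531, g' = -0.7301 → ψ = 0.6734
Converged at ψ = 0.6734.
Compositions from xᵢ = zᵢ/(1+ψ(Kᵢ−1)), yᵢ = Kᵢxᵢ:
  A: x = 0.3658, y = 0.7742
  B: x = 0.6342, y = 0.2258

x_A = 0.3658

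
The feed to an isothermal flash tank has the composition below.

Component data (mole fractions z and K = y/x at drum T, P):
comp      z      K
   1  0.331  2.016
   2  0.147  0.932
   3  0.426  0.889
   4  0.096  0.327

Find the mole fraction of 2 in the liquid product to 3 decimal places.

x_2 = 0.155

Material balance + equilibrium reduce to Σ zᵢ(Kᵢ−1)/(1+V/F(Kᵢ−1)) = 0.
Check two-phase: ΣzᵢKᵢ = 1.214 > 1 and Σzᵢ/Kᵢ = 1.095 > 1, so g(0) = 0.214 > 0 and g(1) = -0.095 < 0.
Newton–Raphson from V/F = 0.5:
  V/F = 0.500: g = 0.0652, g' = -0.256 → V/F = 0.755
  V/F = 0.755: g = -0.0032, g' = -0.296 → V/F = 0.744
Converged at V/F = 0.744.
Compositions from xᵢ = zᵢ/(1+V/F(Kᵢ−1)), yᵢ = Kᵢxᵢ:
  1: x = 0.188, y = 0.380
  2: x = 0.155, y = 0.144
  3: x = 0.464, y = 0.413
  4: x = 0.192, y = 0.063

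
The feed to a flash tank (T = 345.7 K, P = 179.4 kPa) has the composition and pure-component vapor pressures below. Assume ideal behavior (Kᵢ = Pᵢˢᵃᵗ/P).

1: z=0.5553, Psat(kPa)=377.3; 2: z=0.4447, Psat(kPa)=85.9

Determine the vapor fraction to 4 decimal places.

Raoult's law: Kᵢ = Pᵢˢᵃᵗ/P = Pᵢˢᵃᵗ/179.4.
  K_1 = 377.3/179.4 = 2.103122, K_2 = 85.9/179.4 = 0.478818
Let ψ = V/F and solve Σ zᵢ(Kᵢ−1)/(1+ψ(Kᵢ−1)) = 0.
Feasibility: ΣzᵢKᵢ = 1.3808, Σzᵢ/Kᵢ = 1.1928 — both > 1, two phases present.
Newton iteration, ψ⁰ = 0.5:
  ψ = 0.5000: g = 0.08135, g' = -0.5016 → ψ = 0.6622
  ψ = 0.6622: g = 0.00008, g' = -0.5073 → ψ = 0.6623
Converged at ψ = 0.6623.

ψ = 0.6623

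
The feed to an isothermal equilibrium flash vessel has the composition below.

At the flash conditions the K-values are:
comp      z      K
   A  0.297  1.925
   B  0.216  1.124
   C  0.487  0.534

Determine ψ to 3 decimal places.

Rachford–Rice: g(ψ) = Σ zᵢ(Kᵢ−1)/(1+ψ(Kᵢ−1)) = 0.
Feasibility: ΣzᵢKᵢ = 1.075, Σzᵢ/Kᵢ = 1.258 — both > 1, two phases present.
Iterate (Newton) starting at ψ = 0.54:
  ψ = 0.540: g = -0.0949, g' = -0.305 → ψ = 0.228
  ψ = 0.228: g = -0.0011, g' = -0.309 → ψ = 0.225
Converged at ψ = 0.225.

ψ = 0.225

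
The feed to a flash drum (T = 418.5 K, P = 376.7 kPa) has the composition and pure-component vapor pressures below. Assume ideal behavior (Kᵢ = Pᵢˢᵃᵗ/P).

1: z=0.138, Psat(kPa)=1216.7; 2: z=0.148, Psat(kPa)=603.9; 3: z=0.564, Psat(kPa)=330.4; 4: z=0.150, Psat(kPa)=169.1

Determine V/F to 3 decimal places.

Raoult's law: Kᵢ = Pᵢˢᵃᵗ/P = Pᵢˢᵃᵗ/376.7.
  K_1 = 1216.7/376.7 = 3.22989, K_2 = 603.9/376.7 = 1.60313, K_3 = 330.4/376.7 = 0.87709, K_4 = 169.1/376.7 = 0.44890
Material balance + equilibrium reduce to Σ zᵢ(Kᵢ−1)/(1+V/F(Kᵢ−1)) = 0.
g(0) = ΣzᵢKᵢ − 1 = 0.245 and g(1) = 1 − Σzᵢ/Kᵢ = -0.112, so a root lies in (0, 1).
Newton iteration, V/F⁰ = 0.5:
  V/F = 0.500: g = 0.0261, g' = -0.282 → V/F = 0.593
  V/F = 0.593: g = 0.0008, g' = -0.267 → V/F = 0.596
Converged at V/F = 0.596.

V/F = 0.596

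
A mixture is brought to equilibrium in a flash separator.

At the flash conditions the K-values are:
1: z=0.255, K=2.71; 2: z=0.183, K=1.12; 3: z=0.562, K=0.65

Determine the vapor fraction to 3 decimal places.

ψ = 0.556

Rachford–Rice: g(ψ) = Σ zᵢ(Kᵢ−1)/(1+ψ(Kᵢ−1)) = 0.
Check two-phase: ΣzᵢKᵢ = 1.261 > 1 and Σzᵢ/Kᵢ = 1.122 > 1, so g(0) = 0.261 > 0 and g(1) = -0.122 < 0.
Newton iteration, ψ⁰ = 0.58:
  ψ = 0.580: g = -0.0073, g' = -0.299 → ψ = 0.555
  ψ = 0.555: g = 0.0001, g' = -0.305 → ψ = 0.556
Converged at ψ = 0.556.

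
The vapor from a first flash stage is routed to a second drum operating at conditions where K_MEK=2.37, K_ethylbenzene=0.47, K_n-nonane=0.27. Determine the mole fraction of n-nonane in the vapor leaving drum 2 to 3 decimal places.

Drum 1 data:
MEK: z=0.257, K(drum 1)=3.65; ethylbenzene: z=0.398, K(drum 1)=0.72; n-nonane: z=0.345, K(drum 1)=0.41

Drum 1:
Let ψ₁ = V/F and solve Σ zᵢ(Kᵢ−1)/(1+ψ₁(Kᵢ−1)) = 0.
g(0) = ΣzᵢKᵢ − 1 = 0.366 and g(1) = 1 − Σzᵢ/Kᵢ = -0.465, so a root lies in (0, 1).
Newton–Raphson from ψ₁ = 0.5:
  ψ₁ = 0.500: g = -0.1254, g' = -0.618 → ψ₁ = 0.297
  ψ₁ = 0.297: g = 0.0127, g' = -0.779 → ψ₁ = 0.313
  ψ₁ = 0.313: g = 0.0002, g' = -0.757 → ψ₁ = 0.314
Converged at ψ₁ = 0.314.
Drum-1 compositions:
  MEK: x = 0.140, y = 0.512
  ethylbenzene: x = 0.436, y = 0.314
  n-nonane: x = 0.423, y = 0.174
Drum-2 feed = drum-1 vapor: z₂ = (0.5123, 0.3141, 0.1736).
Drum 2:
Let ψ₂ = V/F and solve Σ zᵢ(Kᵢ−1)/(1+ψ₂(Kᵢ−1)) = 0.
Feasibility: ΣzᵢKᵢ = 1.409, Σzᵢ/Kᵢ = 1.527 — both > 1, two phases present.
Iterate (Newton) starting at ψ₂ = 0.46:
  ψ₂ = 0.460: g = 0.0196, g' = -0.726 → ψ₂ = 0.487
Converged at ψ₂ = 0.487.
  MEK: x = 0.307, y = 0.728
  ethylbenzene: x = 0.423, y = 0.199
  n-nonane: x = 0.269, y = 0.073

y_n-nonane (drum 2) = 0.073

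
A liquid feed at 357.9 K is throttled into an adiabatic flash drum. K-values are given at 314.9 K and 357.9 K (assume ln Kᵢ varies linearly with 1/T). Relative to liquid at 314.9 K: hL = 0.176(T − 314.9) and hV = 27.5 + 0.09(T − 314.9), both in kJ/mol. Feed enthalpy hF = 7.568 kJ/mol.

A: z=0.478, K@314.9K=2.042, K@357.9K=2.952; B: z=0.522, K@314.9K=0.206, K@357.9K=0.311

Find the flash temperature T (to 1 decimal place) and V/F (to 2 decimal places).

Adiabatic flash: solve Rachford–Rice at each trial T, then check hF = ψ·hV(T) + (1−ψ)·hL(T).
  T = 314.9 K: K = (2.042, 0.206), RR gives ψ = 0.101, H_out = 2.779 kJ/mol
  T = 357.9 K: K = (2.952, 0.311), RR gives ψ = 0.426, H_out = 17.716 kJ/mol
  T = 336.4 K: K = (2.484, 0.256), RR gives ψ = 0.291, H_out = 11.253 kJ/mol
  T = 325.6 K: K = (2.259, 0.231), RR gives ψ = 0.206, H_out = 7.372 kJ/mol
  T = 331.0 K: K = (2.371, 0.243), RR gives ψ = 0.251, H_out = 9.386 kJ/mol
  T = 328.3 K: K = (2.314, 0.237), RR gives ψ = 0.229, H_out = 8.399 kJ/mol
  T = 327.0 K: K = (2.287, 0.234), RR gives ψ = 0.218, H_out = 7.910 kJ/mol
Linear interpolation between T = 325.6 (H_out = 7.372) and T = 327.0 (H_out = 7.910) on hF = 7.568 gives T ≈ 326.1 K, at which ψ = 0.21.

T = 326.1 K, V/F = 0.21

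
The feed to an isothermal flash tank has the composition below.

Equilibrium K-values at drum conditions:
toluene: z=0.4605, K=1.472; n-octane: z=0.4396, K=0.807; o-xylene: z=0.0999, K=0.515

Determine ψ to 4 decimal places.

ψ = 0.6390

Material balance + equilibrium reduce to Σ zᵢ(Kᵢ−1)/(1+ψ(Kᵢ−1)) = 0.
g(0) = ΣzᵢKᵢ − 1 = 0.0841 and g(1) = 1 − Σzᵢ/Kᵢ = -0.0516, so a root lies in (0, 1).
Newton iteration, ψ⁰ = 0.5:
  ψ = 0.5000: g = 0.01799, g' = -0.1282 → ψ = 0.6403
  ψ = 0.6403: g = -0.00018, g' = -0.1313 → ψ = 0.6390
Converged at ψ = 0.6390.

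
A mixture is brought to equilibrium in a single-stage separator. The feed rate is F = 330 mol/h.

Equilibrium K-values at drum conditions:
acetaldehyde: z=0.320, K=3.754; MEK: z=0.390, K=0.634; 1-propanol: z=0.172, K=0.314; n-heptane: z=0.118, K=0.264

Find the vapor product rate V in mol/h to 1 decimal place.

Material balance + equilibrium reduce to Σ zᵢ(Kᵢ−1)/(1+β(Kᵢ−1)) = 0.
Check two-phase: ΣzᵢKᵢ = 1.534 > 1 and Σzᵢ/Kᵢ = 1.695 > 1, so g(0) = 0.534 > 0 and g(1) = -0.695 < 0.
Newton iteration, β⁰ = 0.5:
  β = 0.500: g = -0.1210, g' = -0.855 → β = 0.359
  β = 0.359: g = 0.0046, g' = -0.944 → β = 0.363
Converged at β = 0.363.
Then V = β·F = 0.3635·330 = 120.0 mol/h and L = F − V = 210.0 mol/h.

V = 120.0 mol/h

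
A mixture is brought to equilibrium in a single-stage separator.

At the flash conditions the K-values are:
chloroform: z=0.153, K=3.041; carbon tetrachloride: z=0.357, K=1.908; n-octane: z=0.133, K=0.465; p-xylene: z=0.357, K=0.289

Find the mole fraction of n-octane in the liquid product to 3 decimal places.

Material balance + equilibrium reduce to Σ zᵢ(Kᵢ−1)/(1+V/F(Kᵢ−1)) = 0.
Check two-phase: ΣzᵢKᵢ = 1.311 > 1 and Σzᵢ/Kᵢ = 1.759 > 1, so g(0) = 0.311 > 0 and g(1) = -0.759 < 0.
Iterate (Newton) starting at V/F = 0.51:
  V/F = 0.510: g = -0.1215, g' = -0.807 → V/F = 0.359
  V/F = 0.359: g = -0.0045, g' = -0.763 → V/F = 0.353
Converged at V/F = 0.353.
Compositions from xᵢ = zᵢ/(1+V/F(Kᵢ−1)), yᵢ = Kᵢxᵢ:
  chloroform: x = 0.089, y = 0.270
  carbon tetrachloride: x = 0.270, y = 0.516
  n-octane: x = 0.164, y = 0.076
  p-xylene: x = 0.477, y = 0.138

x_n-octane = 0.164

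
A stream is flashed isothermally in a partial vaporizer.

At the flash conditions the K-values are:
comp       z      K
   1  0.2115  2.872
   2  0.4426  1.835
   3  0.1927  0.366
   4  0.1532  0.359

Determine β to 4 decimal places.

β = 0.7094

Newton iteration, β⁰ = 0.5:
  β = 0.5000: g = 0.14183, g' = -0.6537 → β = 0.7170
  β = 0.7170: g = -0.00548, g' = -0.7317 → β = 0.7095
  β = 0.7095: g = -0.00002, g' = -0.7261 → β = 0.7094
Converged at β = 0.7094.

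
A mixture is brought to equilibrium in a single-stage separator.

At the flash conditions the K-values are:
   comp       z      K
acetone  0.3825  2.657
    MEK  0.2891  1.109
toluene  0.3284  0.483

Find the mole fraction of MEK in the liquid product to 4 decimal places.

Let ψ = V/F and solve Σ zᵢ(Kᵢ−1)/(1+ψ(Kᵢ−1)) = 0.
Feasibility: ΣzᵢKᵢ = 1.4955, Σzᵢ/Kᵢ = 1.0846 — both > 1, two phases present.
Newton iteration, ψ⁰ = 0.32:
  ψ = 0.3200: g = 0.24119, g' = -0.5777 → ψ = 0.7375
  ψ = 0.7375: g = 0.03999, g' = -0.4449 → ψ = 0.8274
  ψ = 0.8274: g = -0.00047, g' = -0.4578 → ψ = 0.8263
Converged at ψ = 0.8263.
Compositions from xᵢ = zᵢ/(1+ψ(Kᵢ−1)), yᵢ = Kᵢxᵢ:
  acetone: x = 0.1614, y = 0.4290
  MEK: x = 0.2652, y = 0.2941
  toluene: x = 0.5733, y = 0.2769

x_MEK = 0.2652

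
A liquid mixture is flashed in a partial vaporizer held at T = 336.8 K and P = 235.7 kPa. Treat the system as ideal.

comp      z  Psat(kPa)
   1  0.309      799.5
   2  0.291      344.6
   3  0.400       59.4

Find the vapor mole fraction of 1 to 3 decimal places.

Raoult's law: Kᵢ = Pᵢˢᵃᵗ/P = Pᵢˢᵃᵗ/235.7.
  K_1 = 799.5/235.7 = 3.39202, K_2 = 344.6/235.7 = 1.46203, K_3 = 59.4/235.7 = 0.25202
Rachford–Rice: g(ψ) = Σ zᵢ(Kᵢ−1)/(1+ψ(Kᵢ−1)) = 0.
Feasibility: ΣzᵢKᵢ = 1.574, Σzᵢ/Kᵢ = 1.877 — both > 1, two phases present.
Iterate (Newton) starting at ψ = 0.5:
  ψ = 0.500: g = -0.0321, g' = -0.979 → ψ = 0.467
Converged at ψ = 0.467.
Compositions from xᵢ = zᵢ/(1+ψ(Kᵢ−1)), yᵢ = Kᵢxᵢ:
  1: x = 0.146, y = 0.495
  2: x = 0.239, y = 0.350
  3: x = 0.615, y = 0.155

y_1 = 0.495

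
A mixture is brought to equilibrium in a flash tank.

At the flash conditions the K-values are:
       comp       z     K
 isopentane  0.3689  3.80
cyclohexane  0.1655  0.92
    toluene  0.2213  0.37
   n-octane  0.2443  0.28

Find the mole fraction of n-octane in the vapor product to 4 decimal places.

Let ψ = V/F and solve Σ zᵢ(Kᵢ−1)/(1+ψ(Kᵢ−1)) = 0.
Check two-phase: ΣzᵢKᵢ = 1.7044 > 1 and Σzᵢ/Kᵢ = 1.7476 > 1, so g(0) = 0.7044 > 0 and g(1) = -0.7476 < 0.
Newton–Raphson from ψ = 0.5:
  ψ = 0.5000: g = -0.06178, g' = -0.9996 → ψ = 0.4382
  ψ = 0.4382: g = 0.00055, g' = -1.0222 → ψ = 0.4387
Converged at ψ = 0.4387.
Compositions from xᵢ = zᵢ/(1+ψ(Kᵢ−1)), yᵢ = Kᵢxᵢ:
  isopentane: x = 0.1655, y = 0.6291
  cyclohexane: x = 0.1715, y = 0.1578
  toluene: x = 0.3058, y = 0.1132
  n-octane: x = 0.3571, y = 0.1000

y_n-octane = 0.1000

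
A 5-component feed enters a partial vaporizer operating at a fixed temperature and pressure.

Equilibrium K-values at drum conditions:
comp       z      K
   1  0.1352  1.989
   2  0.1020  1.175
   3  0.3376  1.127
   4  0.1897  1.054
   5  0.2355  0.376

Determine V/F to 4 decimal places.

Newton–Raphson from V/F = 0.5:
  V/F = 0.5000: g = -0.05742, g' = -0.2609 → V/F = 0.2799
  V/F = 0.2799: g = -0.00482, g' = -0.2242 → V/F = 0.2584
  V/F = 0.2584: g = -0.00002, g' = -0.2227 → V/F = 0.2583
Converged at V/F = 0.2583.

V/F = 0.2583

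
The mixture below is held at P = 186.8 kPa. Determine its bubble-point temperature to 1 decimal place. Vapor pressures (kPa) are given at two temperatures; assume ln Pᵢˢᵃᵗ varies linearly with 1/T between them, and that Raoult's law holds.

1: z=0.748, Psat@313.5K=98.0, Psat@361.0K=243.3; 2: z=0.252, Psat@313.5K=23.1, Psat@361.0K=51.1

Bubble-point temperature: ΣzᵢPᵢˢᵃᵗ(T) = P. Interpolate ln Pᵢˢᵃᵗ = aᵢ + bᵢ/T.
  T = 313.5 K: ΣzᵢPᵢˢᵃᵗ = 79.13 kPa
  T = 361.0 K: ΣzᵢPᵢˢᵃᵗ = 194.87 kPa
  T = 337.2 K: ΣzᵢPᵢˢᵃᵗ = 128.04 kPa
  T = 349.1 K: ΣzᵢPᵢˢᵃᵗ = 159.09 kPa
  T = 355.1 K: ΣzᵢPᵢˢᵃᵗ = 176.52 kPa
  T = 358.1 K: ΣzᵢPᵢˢᵃᵗ = 185.70 kPa
  T = 359.6 K: ΣzᵢPᵢˢᵃᵗ = 190.40 kPa
Interpolating between 358.1 K and 359.6 K gives T ≈ 358.5 K.

T = 358.5 K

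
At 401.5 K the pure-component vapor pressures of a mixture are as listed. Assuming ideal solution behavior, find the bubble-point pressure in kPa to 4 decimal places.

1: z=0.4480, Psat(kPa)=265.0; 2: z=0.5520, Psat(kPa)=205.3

Pbub = 232.0456 kPa

At the bubble point ψ → 0, so ΣzᵢKᵢ = 1 with Kᵢ = Pᵢˢᵃᵗ/P ⇒ P = ΣzᵢPᵢˢᵃᵗ.
P = 0.4480·265.0 + 0.5520·205.3 = 232.0456 kPa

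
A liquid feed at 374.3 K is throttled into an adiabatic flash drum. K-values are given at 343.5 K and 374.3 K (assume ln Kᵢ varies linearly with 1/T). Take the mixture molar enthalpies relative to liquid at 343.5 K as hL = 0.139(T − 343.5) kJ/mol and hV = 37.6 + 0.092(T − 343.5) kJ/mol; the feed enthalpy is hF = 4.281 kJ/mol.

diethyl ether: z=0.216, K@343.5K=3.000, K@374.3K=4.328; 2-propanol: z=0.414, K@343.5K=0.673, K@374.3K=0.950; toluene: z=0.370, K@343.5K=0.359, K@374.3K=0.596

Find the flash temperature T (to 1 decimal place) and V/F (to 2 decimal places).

T = 346.5 K, V/F = 0.10

Adiabatic flash: solve Rachford–Rice at each trial T, then check hF = ψ·hV(T) + (1−ψ)·hL(T).
  T = 343.5 K: K = (3.000, 0.673, 0.359), RR gives ψ = 0.061, H_out = 2.297 kJ/mol
  T = 374.3 K: K = (4.328, 0.950, 0.596), RR gives ψ = 0.659, H_out = 28.106 kJ/mol
  T = 358.9 K: K = (3.632, 0.806, 0.468), RR gives ψ = 0.296, H_out = 13.072 kJ/mol
  T = 351.2 K: K = (3.308, 0.738, 0.411), RR gives ψ = 0.173, H_out = 7.504 kJ/mol
  T = 347.4 K: K = (3.154, 0.705, 0.385), RR gives ψ = 0.117, H_out = 4.918 kJ/mol
  T = 345.4 K: K = (3.074, 0.689, 0.371), RR gives ψ = 0.088, H_out = 3.573 kJ/mol
Linear interpolation between T = 345.4 (H_out = 3.573) and T = 347.4 (H_out = 4.918) on hF = 4.281 gives T ≈ 346.5 K, at which ψ = 0.10.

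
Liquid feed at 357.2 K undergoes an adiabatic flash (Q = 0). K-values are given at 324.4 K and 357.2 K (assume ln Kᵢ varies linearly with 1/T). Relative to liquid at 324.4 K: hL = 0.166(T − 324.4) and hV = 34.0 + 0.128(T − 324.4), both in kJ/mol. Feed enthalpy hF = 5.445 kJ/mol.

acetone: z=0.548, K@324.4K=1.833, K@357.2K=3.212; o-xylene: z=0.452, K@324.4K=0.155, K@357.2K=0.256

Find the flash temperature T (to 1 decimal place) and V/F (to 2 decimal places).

T = 326.4 K, V/F = 0.15

Adiabatic flash: solve Rachford–Rice at each trial T, then check hF = ψ·hV(T) + (1−ψ)·hL(T).
  T = 324.4 K: K = (1.833, 0.155), RR gives ψ = 0.106, H_out = 3.601 kJ/mol
  T = 357.2 K: K = (3.212, 0.256), RR gives ψ = 0.532, H_out = 22.877 kJ/mol
  T = 340.8 K: K = (2.459, 0.202), RR gives ψ = 0.377, H_out = 15.295 kJ/mol
  T = 332.6 K: K = (2.131, 0.177), RR gives ψ = 0.266, H_out = 10.338 kJ/mol
  T = 328.5 K: K = (1.978, 0.166), RR gives ψ = 0.195, H_out = 7.279 kJ/mol
  T = 326.4 K: K = (1.903, 0.160), RR gives ψ = 0.152, H_out = 5.488 kJ/mol
Linear interpolation between T = 324.4 (H_out = 3.601) and T = 326.4 (H_out = 5.488) on hF = 5.445 gives T ≈ 326.4 K, at which ψ = 0.15.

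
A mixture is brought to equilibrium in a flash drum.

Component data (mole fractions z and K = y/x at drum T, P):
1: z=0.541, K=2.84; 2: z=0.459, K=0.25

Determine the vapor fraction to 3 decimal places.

ψ = 0.472

Let ψ = V/F and solve Σ zᵢ(Kᵢ−1)/(1+ψ(Kᵢ−1)) = 0.
Feasibility: ΣzᵢKᵢ = 1.651, Σzᵢ/Kᵢ = 2.026 — both > 1, two phases present.
Binary case is linear: z₁(K₁−1)(1+ψ(K₂−1)) + z₂(K₂−1)(1+ψ(K₁−1)) = 0
⇒ ψ = [z₁(K₁−1)+z₂(K₂−1)] / [−(K₁−1)(K₂−1)] = 0.6512/1.3800 = 0.472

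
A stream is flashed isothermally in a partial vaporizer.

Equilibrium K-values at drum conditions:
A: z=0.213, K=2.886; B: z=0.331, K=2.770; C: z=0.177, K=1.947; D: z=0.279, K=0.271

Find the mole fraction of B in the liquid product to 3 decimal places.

x_B = 0.136

Rachford–Rice: g(V/F) = Σ zᵢ(Kᵢ−1)/(1+V/F(Kᵢ−1)) = 0.
g(0) = ΣzᵢKᵢ − 1 = 0.952 and g(1) = 1 − Σzᵢ/Kᵢ = -0.314, so a root lies in (0, 1).
Iterate (Newton) starting at V/F = 0.5:
  V/F = 0.500: g = 0.3113, g' = -0.933 → V/F = 0.834
  V/F = 0.834: g = -0.0321, g' = -1.297 → V/F = 0.809
  V/F = 0.809: g = -0.0009, g' = -1.226 → V/F = 0.808
Converged at V/F = 0.808.
Compositions from xᵢ = zᵢ/(1+V/F(Kᵢ−1)), yᵢ = Kᵢxᵢ:
  A: x = 0.084, y = 0.244
  B: x = 0.136, y = 0.377
  C: x = 0.100, y = 0.195
  D: x = 0.679, y = 0.184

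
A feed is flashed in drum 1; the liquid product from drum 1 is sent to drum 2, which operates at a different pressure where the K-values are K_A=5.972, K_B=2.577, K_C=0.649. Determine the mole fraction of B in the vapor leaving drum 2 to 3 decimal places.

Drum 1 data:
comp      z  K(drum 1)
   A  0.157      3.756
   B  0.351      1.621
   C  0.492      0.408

Drum 1:
Rachford–Rice: g(ψ₁) = Σ zᵢ(Kᵢ−1)/(1+ψ₁(Kᵢ−1)) = 0.
Check two-phase: ΣzᵢKᵢ = 1.359 > 1 and Σzᵢ/Kᵢ = 1.464 > 1, so g(0) = 0.359 > 0 and g(1) = -0.464 < 0.
Iterate (Newton) starting at ψ₁ = 0.5:
  ψ₁ = 0.500: g = -0.0654, g' = -0.638 → ψ₁ = 0.397
  ψ₁ = 0.397: g = 0.0005, g' = -0.654 → ψ₁ = 0.398
Converged at ψ₁ = 0.398.
Drum-1 compositions:
  A: x = 0.075, y = 0.281
  B: x = 0.281, y = 0.456
  C: x = 0.644, y = 0.263
Drum-2 feed = drum-1 liquid: z₂ = (0.0749, 0.2814, 0.6437).
Drum 2:
Newton–Raphson from ψ₂ = 0.5:
  ψ₂ = 0.500: g = 0.0809, g' = -0.488 → ψ₂ = 0.666
  ψ₂ = 0.666: g = 0.0080, g' = -0.401 → ψ₂ = 0.686
Converged at ψ₂ = 0.686.
  A: x = 0.017, y = 0.101
  B: x = 0.135, y = 0.348
  C: x = 0.848, y = 0.550

y_B (drum 2) = 0.348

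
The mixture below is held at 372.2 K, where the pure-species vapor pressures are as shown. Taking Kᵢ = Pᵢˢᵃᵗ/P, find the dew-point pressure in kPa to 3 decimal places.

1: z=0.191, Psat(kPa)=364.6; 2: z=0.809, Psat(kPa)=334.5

Pdew = 339.859 kPa

At the dew point ψ → 1, so Σzᵢ/Kᵢ = 1 with Kᵢ = Pᵢˢᵃᵗ/P ⇒ 1/P = Σzᵢ/Pᵢˢᵃᵗ.
1/P = 0.191/364.6 + 0.809/334.5 = 0.002942 ⇒ P = 339.859 kPa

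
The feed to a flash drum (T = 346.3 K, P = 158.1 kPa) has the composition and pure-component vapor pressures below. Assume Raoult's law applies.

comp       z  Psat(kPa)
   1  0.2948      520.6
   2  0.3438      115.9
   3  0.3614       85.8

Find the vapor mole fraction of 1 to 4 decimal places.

y_1 = 0.4574

Raoult's law: Kᵢ = Pᵢˢᵃᵗ/P = Pᵢˢᵃᵗ/158.1.
  K_1 = 520.6/158.1 = 3.292853, K_2 = 115.9/158.1 = 0.733080, K_3 = 85.8/158.1 = 0.542694
Let ψ = V/F and solve Σ zᵢ(Kᵢ−1)/(1+ψ(Kᵢ−1)) = 0.
Check two-phase: ΣzᵢKᵢ = 1.4189 > 1 and Σzᵢ/Kᵢ = 1.2244 > 1, so g(0) = 0.4189 > 0 and g(1) = -0.2244 < 0.
Newton–Raphson from ψ = 0.58:
  ψ = 0.5800: g = -0.04339, g' = -0.4598 → ψ = 0.4856
  ψ = 0.4856: g = 0.00193, g' = -0.5042 → ψ = 0.4895
Converged at ψ = 0.4895.
Compositions from xᵢ = zᵢ/(1+ψ(Kᵢ−1)), yᵢ = Kᵢxᵢ:
  1: x = 0.1389, y = 0.4574
  2: x = 0.3955, y = 0.2899
  3: x = 0.4656, y = 0.2527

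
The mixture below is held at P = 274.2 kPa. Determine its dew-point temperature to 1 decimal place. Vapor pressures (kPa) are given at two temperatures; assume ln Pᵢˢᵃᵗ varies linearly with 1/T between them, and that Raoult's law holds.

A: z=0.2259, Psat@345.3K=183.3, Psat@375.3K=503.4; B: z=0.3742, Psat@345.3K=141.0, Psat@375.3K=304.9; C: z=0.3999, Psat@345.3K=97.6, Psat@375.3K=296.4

Dew-point temperature: Σzᵢ·P/Pᵢˢᵃᵗ(T) = 1. Interpolate ln Pᵢˢᵃᵗ = aᵢ + bᵢ/T.
  T = 345.3 K: ΣzᵢP/Pᵢˢᵃᵗ = 2.1891
  T = 375.3 K: ΣzᵢP/Pᵢˢᵃᵗ = 0.8295
  T = 360.3 K: ΣzᵢP/Pᵢˢᵃᵗ = 1.3166
  T = 367.8 K: ΣzᵢP/Pᵢˢᵃᵗ = 1.0394
  T = 371.6 K: ΣzᵢP/Pᵢˢᵃᵗ = 0.9259
  T = 369.7 K: ΣzᵢP/Pᵢˢᵃᵗ = 0.9807
Interpolating between 367.8 K and 369.7 K gives T ≈ 369.1 K.

T = 369.1 K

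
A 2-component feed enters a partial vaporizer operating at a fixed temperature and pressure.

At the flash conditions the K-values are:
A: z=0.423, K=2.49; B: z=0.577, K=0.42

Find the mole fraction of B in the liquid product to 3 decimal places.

x_B = 0.720

Rachford–Rice: g(β) = Σ zᵢ(Kᵢ−1)/(1+β(Kᵢ−1)) = 0.
Feasibility: ΣzᵢKᵢ = 1.296, Σzᵢ/Kᵢ = 1.544 — both > 1, two phases present.
Iterate (Newton) starting at β = 0.5:
  β = 0.500: g = -0.1102, g' = -0.693 → β = 0.341
  β = 0.341: g = 0.0007, g' = -0.714 → β = 0.342
Converged at β = 0.342.
Compositions from xᵢ = zᵢ/(1+β(Kᵢ−1)), yᵢ = Kᵢxᵢ:
  A: x = 0.280, y = 0.698
  B: x = 0.720, y = 0.302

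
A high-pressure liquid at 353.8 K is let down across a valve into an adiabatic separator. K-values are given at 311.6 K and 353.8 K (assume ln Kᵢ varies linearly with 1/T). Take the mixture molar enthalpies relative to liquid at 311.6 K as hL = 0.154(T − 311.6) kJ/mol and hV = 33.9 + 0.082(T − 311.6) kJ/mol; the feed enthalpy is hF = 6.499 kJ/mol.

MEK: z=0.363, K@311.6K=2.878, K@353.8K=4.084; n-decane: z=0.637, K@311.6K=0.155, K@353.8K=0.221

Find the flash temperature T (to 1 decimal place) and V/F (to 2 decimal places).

T = 322.5 K, V/F = 0.15

Adiabatic flash: solve Rachford–Rice at each trial T, then check hF = ψ·hV(T) + (1−ψ)·hL(T).
  T = 311.6 K: K = (2.878, 0.155), RR gives ψ = 0.090, H_out = 3.064 kJ/mol
  T = 353.8 K: K = (4.084, 0.221), RR gives ψ = 0.259, H_out = 14.505 kJ/mol
  T = 332.7 K: K = (3.467, 0.187), RR gives ψ = 0.188, H_out = 9.348 kJ/mol
  T = 322.1 K: K = (3.167, 0.171), RR gives ψ = 0.144, H_out = 6.383 kJ/mol
  T = 327.4 K: K = (3.316, 0.179), RR gives ψ = 0.167, H_out = 7.906 kJ/mol
  T = 324.8 K: K = (3.242, 0.175), RR gives ψ = 0.156, H_out = 7.169 kJ/mol
  T = 323.5 K: K = (3.206, 0.173), RR gives ψ = 0.150, H_out = 6.794 kJ/mol
Linear interpolation between T = 322.1 (H_out = 6.383) and T = 323.5 (H_out = 6.794) on hF = 6.499 gives T ≈ 322.5 K, at which ψ = 0.15.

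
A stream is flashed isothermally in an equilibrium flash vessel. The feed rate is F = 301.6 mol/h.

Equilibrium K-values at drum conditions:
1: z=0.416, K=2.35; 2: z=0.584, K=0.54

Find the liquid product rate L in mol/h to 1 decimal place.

Let ψ = V/F and solve Σ zᵢ(Kᵢ−1)/(1+ψ(Kᵢ−1)) = 0.
Check two-phase: ΣzᵢKᵢ = 1.293 > 1 and Σzᵢ/Kᵢ = 1.259 > 1, so g(0) = 0.293 > 0 and g(1) = -0.259 < 0.
Binary case is linear: z₁(K₁−1)(1+ψ(K₂−1)) + z₂(K₂−1)(1+ψ(K₁−1)) = 0
⇒ ψ = [z₁(K₁−1)+z₂(K₂−1)] / [−(K₁−1)(K₂−1)] = 0.2930/0.6210 = 0.472
Then V = ψ·F = 0.4718·301.6 = 142.3 mol/h and L = F − V = 159.3 mol/h.

L = 159.3 mol/h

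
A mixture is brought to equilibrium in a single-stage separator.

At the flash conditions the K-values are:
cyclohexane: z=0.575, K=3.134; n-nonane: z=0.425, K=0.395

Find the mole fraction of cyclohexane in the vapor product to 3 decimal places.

Let β = V/F and solve Σ zᵢ(Kᵢ−1)/(1+β(Kᵢ−1)) = 0.
Check two-phase: ΣzᵢKᵢ = 1.970 > 1 and Σzᵢ/Kᵢ = 1.259 > 1, so g(0) = 0.970 > 0 and g(1) = -0.259 < 0.
Binary case is linear: z₁(K₁−1)(1+β(K₂−1)) + z₂(K₂−1)(1+β(K₁−1)) = 0
⇒ β = [z₁(K₁−1)+z₂(K₂−1)] / [−(K₁−1)(K₂−1)] = 0.9699/1.2911 = 0.751
Compositions from xᵢ = zᵢ/(1+β(Kᵢ−1)), yᵢ = Kᵢxᵢ:
  cyclohexane: x = 0.221, y = 0.692
  n-nonane: x = 0.779, y = 0.308

y_cyclohexane = 0.692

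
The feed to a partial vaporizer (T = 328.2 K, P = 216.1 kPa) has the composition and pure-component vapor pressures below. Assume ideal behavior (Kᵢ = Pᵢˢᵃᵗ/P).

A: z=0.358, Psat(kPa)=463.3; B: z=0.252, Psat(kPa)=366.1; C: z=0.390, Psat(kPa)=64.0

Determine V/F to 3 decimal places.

Raoult's law: Kᵢ = Pᵢˢᵃᵗ/P = Pᵢˢᵃᵗ/216.1.
  K_A = 463.3/216.1 = 2.14391, K_B = 366.1/216.1 = 1.69412, K_C = 64.0/216.1 = 0.29616
Material balance + equilibrium reduce to Σ zᵢ(Kᵢ−1)/(1+V/F(Kᵢ−1)) = 0.
g(0) = ΣzᵢKᵢ − 1 = 0.310 and g(1) = 1 − Σzᵢ/Kᵢ = -0.633, so a root lies in (0, 1).
Iterate (Newton) starting at V/F = 0.5:
  V/F = 0.500: g = -0.0332, g' = -0.716 → V/F = 0.454
  V/F = 0.454: g = -0.0006, g' = -0.690 → V/F = 0.453
Converged at V/F = 0.453.

V/F = 0.453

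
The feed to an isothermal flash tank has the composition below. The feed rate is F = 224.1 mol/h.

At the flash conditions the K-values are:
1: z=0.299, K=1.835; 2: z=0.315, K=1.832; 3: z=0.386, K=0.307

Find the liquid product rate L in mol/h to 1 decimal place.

Newton–Raphson from ψ = 0.46:
  ψ = 0.460: g = -0.0228, g' = -0.622 → ψ = 0.423
Converged at ψ = 0.423.
Then V = ψ·F = 0.4229·224.1 = 94.8 mol/h and L = F − V = 129.3 mol/h.

L = 129.3 mol/h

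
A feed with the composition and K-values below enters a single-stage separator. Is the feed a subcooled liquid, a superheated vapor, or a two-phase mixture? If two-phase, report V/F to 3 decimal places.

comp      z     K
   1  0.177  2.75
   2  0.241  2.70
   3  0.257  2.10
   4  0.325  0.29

ΣzᵢKᵢ = 1.771; Σzᵢ/Kᵢ = 1.397.
Both exceed 1, so a two-phase solution exists.
Material balance + equilibrium reduce to Σ zᵢ(Kᵢ−1)/(1+ψ(Kᵢ−1)) = 0.
Newton–Raphson from ψ = 0.69:
  ψ = 0.690: g = 0.0372, g' = -0.989 → ψ = 0.728
  ψ = 0.728: g = -0.0009, g' = -1.041 → ψ = 0.727
Converged at ψ = 0.727.

two-phase, V/F = 0.727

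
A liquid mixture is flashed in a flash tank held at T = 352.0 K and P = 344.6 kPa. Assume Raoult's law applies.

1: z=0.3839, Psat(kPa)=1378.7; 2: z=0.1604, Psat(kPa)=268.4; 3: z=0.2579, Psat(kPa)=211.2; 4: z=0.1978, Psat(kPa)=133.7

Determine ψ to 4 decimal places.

ψ = 0.6715

Raoult's law: Kᵢ = Pᵢˢᵃᵗ/P = Pᵢˢᵃᵗ/344.6.
  K_1 = 1378.7/344.6 = 4.000871, K_2 = 268.4/344.6 = 0.778874, K_3 = 211.2/344.6 = 0.612885, K_4 = 133.7/344.6 = 0.387986
Material balance + equilibrium reduce to Σ zᵢ(Kᵢ−1)/(1+ψ(Kᵢ−1)) = 0.
Feasibility: ΣzᵢKᵢ = 1.8957, Σzᵢ/Kᵢ = 1.2325 — both > 1, two phases present.
Newton–Raphson from ψ = 0.5:
  ψ = 0.5000: g = 0.12262, g' = -0.7761 → ψ = 0.6580
  ψ = 0.6580: g = 0.00916, g' = -0.6787 → ψ = 0.6715
Converged at ψ = 0.6715.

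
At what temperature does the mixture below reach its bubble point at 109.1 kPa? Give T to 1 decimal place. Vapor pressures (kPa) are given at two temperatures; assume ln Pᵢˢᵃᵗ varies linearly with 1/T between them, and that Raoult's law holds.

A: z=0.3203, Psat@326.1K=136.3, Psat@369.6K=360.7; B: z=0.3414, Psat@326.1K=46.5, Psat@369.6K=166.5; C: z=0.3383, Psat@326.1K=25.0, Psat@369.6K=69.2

Bubble-point temperature: ΣzᵢPᵢˢᵃᵗ(T) = P. Interpolate ln Pᵢˢᵃᵗ = aᵢ + bᵢ/T.
  T = 326.1 K: ΣzᵢPᵢˢᵃᵗ = 67.99 kPa
  T = 369.6 K: ΣzᵢPᵢˢᵃᵗ = 195.79 kPa
  T = 347.9 K: ΣzᵢPᵢˢᵃᵗ = 119.15 kPa
  T = 337.0 K: ΣzᵢPᵢˢᵃᵗ = 90.77 kPa
  T = 342.4 K: ΣzᵢPᵢˢᵃᵗ = 104.08 kPa
  T = 345.1 K: ΣzᵢPᵢˢᵃᵗ = 111.28 kPa
Interpolating between 342.4 K and 345.1 K gives T ≈ 344.3 K.

T = 344.3 K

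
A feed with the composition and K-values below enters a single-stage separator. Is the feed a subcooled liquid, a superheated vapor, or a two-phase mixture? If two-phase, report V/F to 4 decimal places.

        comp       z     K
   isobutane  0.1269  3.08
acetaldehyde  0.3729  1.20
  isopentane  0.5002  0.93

superheated vapor

ΣzᵢKᵢ = 1.3035; Σzᵢ/Kᵢ = 0.8898.
Since Σzᵢ/Kᵢ < 1 the mixture is above its dew point — single vapor phase.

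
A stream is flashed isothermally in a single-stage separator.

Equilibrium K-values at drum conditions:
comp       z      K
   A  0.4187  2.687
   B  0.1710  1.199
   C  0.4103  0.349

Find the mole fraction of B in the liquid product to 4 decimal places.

Rachford–Rice: g(V/F) = Σ zᵢ(Kᵢ−1)/(1+V/F(Kᵢ−1)) = 0.
g(0) = ΣzᵢKᵢ − 1 = 0.4733 and g(1) = 1 − Σzᵢ/Kᵢ = -0.4741, so a root lies in (0, 1).
Newton iteration, V/F⁰ = 0.5:
  V/F = 0.5000: g = 0.01810, g' = -0.7384 → V/F = 0.5245
Converged at V/F = 0.5245.
Compositions from xᵢ = zᵢ/(1+V/F(Kᵢ−1)), yᵢ = Kᵢxᵢ:
  A: x = 0.2221, y = 0.5969
  B: x = 0.1548, y = 0.1857
  C: x = 0.6230, y = 0.2174

x_B = 0.1548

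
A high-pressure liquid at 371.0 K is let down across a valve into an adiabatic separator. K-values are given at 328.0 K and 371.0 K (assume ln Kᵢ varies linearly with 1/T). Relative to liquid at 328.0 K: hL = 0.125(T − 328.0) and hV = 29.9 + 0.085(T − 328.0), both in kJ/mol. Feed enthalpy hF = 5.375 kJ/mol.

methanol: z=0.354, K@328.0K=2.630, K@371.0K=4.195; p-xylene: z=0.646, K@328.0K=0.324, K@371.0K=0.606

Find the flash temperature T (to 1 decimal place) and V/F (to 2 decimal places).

T = 331.3 K, V/F = 0.17

Adiabatic flash: solve Rachford–Rice at each trial T, then check hF = ψ·hV(T) + (1−ψ)·hL(T).
  T = 328.0 K: K = (2.630, 0.324), RR gives ψ = 0.127, H_out = 3.808 kJ/mol
  T = 371.0 K: K = (4.195, 0.606), RR gives ψ = 0.696, H_out = 24.996 kJ/mol
  T = 349.5 K: K = (3.370, 0.452), RR gives ψ = 0.373, H_out = 13.521 kJ/mol
  T = 338.8 K: K = (2.990, 0.385), RR gives ψ = 0.251, H_out = 8.745 kJ/mol
  T = 333.4 K: K = (2.807, 0.354), RR gives ψ = 0.190, H_out = 6.322 kJ/mol
  T = 330.7 K: K = (2.718, 0.339), RR gives ψ = 0.159, H_out = 5.081 kJ/mol
  T = 332.0 K: K = (2.761, 0.346), RR gives ψ = 0.174, H_out = 5.682 kJ/mol
Linear interpolation between T = 330.7 (H_out = 5.081) and T = 332.0 (H_out = 5.682) on hF = 5.375 gives T ≈ 331.3 K, at which ψ = 0.17.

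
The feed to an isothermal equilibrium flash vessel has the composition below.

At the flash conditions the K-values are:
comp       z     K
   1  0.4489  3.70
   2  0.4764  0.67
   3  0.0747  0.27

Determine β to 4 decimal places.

Material balance + equilibrium reduce to Σ zᵢ(Kᵢ−1)/(1+β(Kᵢ−1)) = 0.
g(0) = ΣzᵢKᵢ − 1 = 1.0003 and g(1) = 1 − Σzᵢ/Kᵢ = -0.1090, so a root lies in (0, 1).
Newton iteration, β⁰ = 0.5:
  β = 0.5000: g = 0.24160, g' = -0.7657 → β = 0.8155
  β = 0.8155: g = 0.02867, g' = -0.6594 → β = 0.8590
  β = 0.8590: g = -0.00049, g' = -0.6843 → β = 0.8583
Converged at β = 0.8583.

β = 0.8583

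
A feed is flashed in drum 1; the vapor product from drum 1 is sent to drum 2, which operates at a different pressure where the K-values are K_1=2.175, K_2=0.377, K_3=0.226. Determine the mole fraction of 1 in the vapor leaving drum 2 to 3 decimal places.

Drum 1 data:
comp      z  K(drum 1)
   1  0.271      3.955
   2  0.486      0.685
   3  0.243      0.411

Drum 1:
Rachford–Rice: g(ψ₁) = Σ zᵢ(Kᵢ−1)/(1+ψ₁(Kᵢ−1)) = 0.
g(0) = ΣzᵢKᵢ − 1 = 0.505 and g(1) = 1 − Σzᵢ/Kᵢ = -0.369, so a root lies in (0, 1).
Newton iteration, ψ₁⁰ = 0.5:
  ψ₁ = 0.500: g = -0.0614, g' = -0.623 → ψ₁ = 0.401
  ψ₁ = 0.401: g = 0.0036, g' = -0.703 → ψ₁ = 0.407
Converged at ψ₁ = 0.407.
Drum-1 compositions:
  1: x = 0.123, y = 0.487
  2: x = 0.557, y = 0.382
  3: x = 0.320, y = 0.131
Drum-2 feed = drum-1 vapor: z₂ = (0.4869, 0.3818, 0.1313).
Drum 2:
Material balance + equilibrium reduce to Σ zᵢ(Kᵢ−1)/(1+ψ₂(Kᵢ−1)) = 0.
Check two-phase: ΣzᵢKᵢ = 1.233 > 1 and Σzᵢ/Kᵢ = 1.818 > 1, so g(0) = 0.233 > 0 and g(1) = -0.818 < 0.
Iterate (Newton) starting at ψ₂ = 0.5:
  ψ₂ = 0.500: g = -0.1509, g' = -0.789 → ψ₂ = 0.309
  ψ₂ = 0.309: g = -0.0082, g' = -0.725 → ψ₂ = 0.297
Converged at ψ₂ = 0.297.
  1: x = 0.361, y = 0.785
  2: x = 0.469, y = 0.177
  3: x = 0.171, y = 0.039

y_1 (drum 2) = 0.785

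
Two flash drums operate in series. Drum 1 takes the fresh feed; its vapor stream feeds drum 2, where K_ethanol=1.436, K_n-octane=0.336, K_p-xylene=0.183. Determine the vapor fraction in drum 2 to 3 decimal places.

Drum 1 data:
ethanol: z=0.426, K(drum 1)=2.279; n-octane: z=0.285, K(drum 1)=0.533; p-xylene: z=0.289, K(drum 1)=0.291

V/F (drum 2) = 0.361

Drum 1:
Iterate (Newton) starting at ψ₁ = 0.61:
  ψ₁ = 0.610: g = -0.2411, g' = -0.793 → ψ₁ = 0.306
  ψ₁ = 0.306: g = -0.0252, g' = -0.682 → ψ₁ = 0.269
Converged at ψ₁ = 0.269.
Drum-1 compositions:
  ethanol: x = 0.317, y = 0.722
  n-octane: x = 0.326, y = 0.174
  p-xylene: x = 0.357, y = 0.104
Drum-2 feed = drum-1 vapor: z₂ = (0.7224, 0.1737, 0.1039).
Drum 2:
Material balance + equilibrium reduce to Σ zᵢ(Kᵢ−1)/(1+ψ₂(Kᵢ−1)) = 0.
Feasibility: ΣzᵢKᵢ = 1.115, Σzᵢ/Kᵢ = 1.588 — both > 1, two phases present.
Newton–Raphson from ψ₂ = 0.43:
  ψ₂ = 0.430: g = -0.0271, g' = -0.412 → ψ₂ = 0.364
  ψ₂ = 0.364: g = -0.0012, g' = -0.376 → ψ₂ = 0.361
Converged at ψ₂ = 0.361.
  ethanol: x = 0.624, y = 0.896
  n-octane: x = 0.228, y = 0.077
  p-xylene: x = 0.147, y = 0.027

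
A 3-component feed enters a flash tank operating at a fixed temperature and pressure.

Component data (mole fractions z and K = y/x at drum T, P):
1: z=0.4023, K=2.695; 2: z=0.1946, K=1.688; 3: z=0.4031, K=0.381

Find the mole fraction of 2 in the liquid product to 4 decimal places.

Let ψ = V/F and solve Σ zᵢ(Kᵢ−1)/(1+ψ(Kᵢ−1)) = 0.
Check two-phase: ΣzᵢKᵢ = 1.5663 > 1 and Σzᵢ/Kᵢ = 1.3226 > 1, so g(0) = 0.5663 > 0 and g(1) = -0.3226 < 0.
Newton iteration, ψ⁰ = 0.61:
  ψ = 0.6100: g = 0.02867, g' = -0.7238 → ψ = 0.6496
  ψ = 0.6496: g = -0.00026, g' = -0.7379 → ψ = 0.6493
Converged at ψ = 0.6493.
Compositions from xᵢ = zᵢ/(1+ψ(Kᵢ−1)), yᵢ = Kᵢxᵢ:
  1: x = 0.1915, y = 0.5162
  2: x = 0.1345, y = 0.2271
  3: x = 0.6740, y = 0.2568

x_2 = 0.1345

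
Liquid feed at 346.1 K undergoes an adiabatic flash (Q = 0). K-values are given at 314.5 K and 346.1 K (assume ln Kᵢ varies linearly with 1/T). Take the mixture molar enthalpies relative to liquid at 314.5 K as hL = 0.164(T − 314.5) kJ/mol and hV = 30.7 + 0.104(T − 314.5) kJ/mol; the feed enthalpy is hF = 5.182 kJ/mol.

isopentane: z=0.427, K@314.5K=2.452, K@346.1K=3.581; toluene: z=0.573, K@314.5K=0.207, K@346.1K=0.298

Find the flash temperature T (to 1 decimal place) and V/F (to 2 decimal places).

T = 316.1 K, V/F = 0.16

Adiabatic flash: solve Rachford–Rice at each trial T, then check hF = ψ·hV(T) + (1−ψ)·hL(T).
  T = 314.5 K: K = (2.452, 0.207), RR gives ψ = 0.144, H_out = 4.416 kJ/mol
  T = 346.1 K: K = (3.581, 0.298), RR gives ψ = 0.386, H_out = 16.308 kJ/mol
  T = 330.3 K: K = (2.990, 0.251), RR gives ψ = 0.282, H_out = 10.976 kJ/mol
  T = 322.4 K: K = (2.714, 0.228), RR gives ψ = 0.219, H_out = 7.917 kJ/mol
  T = 318.4 K: K = (2.580, 0.217), RR gives ψ = 0.183, H_out = 6.212 kJ/mol
  T = 316.4 K: K = (2.514, 0.212), RR gives ψ = 0.163, H_out = 5.309 kJ/mol
Linear interpolation between T = 314.5 (H_out = 4.416) and T = 316.4 (H_out = 5.309) on hF = 5.182 gives T ≈ 316.1 K, at which ψ = 0.16.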